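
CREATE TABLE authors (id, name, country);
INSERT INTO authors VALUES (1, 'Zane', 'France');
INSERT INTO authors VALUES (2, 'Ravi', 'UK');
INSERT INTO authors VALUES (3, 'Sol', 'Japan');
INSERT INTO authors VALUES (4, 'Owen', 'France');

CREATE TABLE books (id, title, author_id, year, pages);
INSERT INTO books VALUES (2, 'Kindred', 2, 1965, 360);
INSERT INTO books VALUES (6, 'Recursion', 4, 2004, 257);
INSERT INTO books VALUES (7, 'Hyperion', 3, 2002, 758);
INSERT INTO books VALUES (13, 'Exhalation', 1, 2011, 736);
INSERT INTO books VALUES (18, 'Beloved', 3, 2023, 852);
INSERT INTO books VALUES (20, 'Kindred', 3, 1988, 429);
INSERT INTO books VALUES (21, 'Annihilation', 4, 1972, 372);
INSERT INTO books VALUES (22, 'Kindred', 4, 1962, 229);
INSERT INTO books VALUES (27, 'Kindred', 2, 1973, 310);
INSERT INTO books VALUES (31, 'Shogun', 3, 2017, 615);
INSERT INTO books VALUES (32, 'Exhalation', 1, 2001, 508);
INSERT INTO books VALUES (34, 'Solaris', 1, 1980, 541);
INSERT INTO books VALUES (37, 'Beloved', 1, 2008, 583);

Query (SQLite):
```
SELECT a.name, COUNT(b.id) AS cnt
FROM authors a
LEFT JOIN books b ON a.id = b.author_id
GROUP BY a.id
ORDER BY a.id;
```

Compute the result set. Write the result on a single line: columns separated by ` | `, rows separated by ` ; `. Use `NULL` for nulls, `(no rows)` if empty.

LEFT JOIN keeps every authors row; unmatched ones get NULL for books columns.
Group by authors.id and compute COUNT(b.id). COUNT(col) of an all-NULL group is 0.
  1: ids {13, 32, 34, 37} → COUNT(b.id)=4
  2: ids {2, 27} → COUNT(b.id)=2
  3: ids {7, 18, 20, 31} → COUNT(b.id)=4
  4: ids {6, 21, 22} → COUNT(b.id)=3

Zane | 4 ; Ravi | 2 ; Sol | 4 ; Owen | 3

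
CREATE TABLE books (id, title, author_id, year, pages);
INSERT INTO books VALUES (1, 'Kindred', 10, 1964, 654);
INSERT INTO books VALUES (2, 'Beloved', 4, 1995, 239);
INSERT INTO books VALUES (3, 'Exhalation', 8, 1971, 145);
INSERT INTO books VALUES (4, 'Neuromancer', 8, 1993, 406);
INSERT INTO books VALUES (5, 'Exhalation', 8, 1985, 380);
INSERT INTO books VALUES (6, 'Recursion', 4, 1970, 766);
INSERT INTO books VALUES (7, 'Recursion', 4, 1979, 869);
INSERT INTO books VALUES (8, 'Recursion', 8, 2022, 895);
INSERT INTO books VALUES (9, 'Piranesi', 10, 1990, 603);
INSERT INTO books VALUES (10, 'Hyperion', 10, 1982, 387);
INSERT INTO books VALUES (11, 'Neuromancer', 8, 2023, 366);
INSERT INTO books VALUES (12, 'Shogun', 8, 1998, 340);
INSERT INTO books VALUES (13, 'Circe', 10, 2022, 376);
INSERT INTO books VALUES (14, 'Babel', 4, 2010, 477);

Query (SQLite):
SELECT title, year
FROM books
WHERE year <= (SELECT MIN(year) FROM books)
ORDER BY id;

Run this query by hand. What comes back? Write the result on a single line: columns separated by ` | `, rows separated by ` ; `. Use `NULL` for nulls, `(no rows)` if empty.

Scalar subquery: MIN(year) over all books rows = 1964.
Keep rows where year <= that value.

Kindred | 1964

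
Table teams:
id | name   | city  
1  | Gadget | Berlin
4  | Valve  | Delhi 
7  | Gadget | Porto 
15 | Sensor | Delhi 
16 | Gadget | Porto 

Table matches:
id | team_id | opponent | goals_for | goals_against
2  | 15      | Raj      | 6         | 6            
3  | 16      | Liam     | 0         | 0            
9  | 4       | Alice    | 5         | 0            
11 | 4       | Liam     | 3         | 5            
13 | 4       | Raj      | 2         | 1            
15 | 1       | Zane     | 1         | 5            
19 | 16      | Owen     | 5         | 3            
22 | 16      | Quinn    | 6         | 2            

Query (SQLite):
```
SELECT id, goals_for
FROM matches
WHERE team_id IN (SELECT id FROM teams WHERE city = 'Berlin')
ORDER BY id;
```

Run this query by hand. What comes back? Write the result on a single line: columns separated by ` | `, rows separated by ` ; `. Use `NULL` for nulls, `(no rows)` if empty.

Inner query: teams.id where city = 'Berlin'.
Outer: keep matches rows whose team_id is in that set.
Inner query → {1}

15 | 1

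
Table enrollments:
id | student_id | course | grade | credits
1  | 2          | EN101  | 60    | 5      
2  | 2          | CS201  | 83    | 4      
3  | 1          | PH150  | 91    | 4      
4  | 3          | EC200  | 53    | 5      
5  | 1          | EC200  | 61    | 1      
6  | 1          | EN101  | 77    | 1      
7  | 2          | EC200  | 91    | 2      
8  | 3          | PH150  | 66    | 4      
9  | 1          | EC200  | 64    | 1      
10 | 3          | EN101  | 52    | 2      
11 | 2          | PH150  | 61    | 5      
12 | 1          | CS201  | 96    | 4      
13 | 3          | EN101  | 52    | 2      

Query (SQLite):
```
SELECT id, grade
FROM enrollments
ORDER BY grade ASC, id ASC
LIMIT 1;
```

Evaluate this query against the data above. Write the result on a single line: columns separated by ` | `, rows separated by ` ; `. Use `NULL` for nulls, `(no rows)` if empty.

10 | 52

Sort by grade asc, tiebreak id asc: (52, id=10), (52, id=13), (53, id=4), (60, id=1) …. Take first 1.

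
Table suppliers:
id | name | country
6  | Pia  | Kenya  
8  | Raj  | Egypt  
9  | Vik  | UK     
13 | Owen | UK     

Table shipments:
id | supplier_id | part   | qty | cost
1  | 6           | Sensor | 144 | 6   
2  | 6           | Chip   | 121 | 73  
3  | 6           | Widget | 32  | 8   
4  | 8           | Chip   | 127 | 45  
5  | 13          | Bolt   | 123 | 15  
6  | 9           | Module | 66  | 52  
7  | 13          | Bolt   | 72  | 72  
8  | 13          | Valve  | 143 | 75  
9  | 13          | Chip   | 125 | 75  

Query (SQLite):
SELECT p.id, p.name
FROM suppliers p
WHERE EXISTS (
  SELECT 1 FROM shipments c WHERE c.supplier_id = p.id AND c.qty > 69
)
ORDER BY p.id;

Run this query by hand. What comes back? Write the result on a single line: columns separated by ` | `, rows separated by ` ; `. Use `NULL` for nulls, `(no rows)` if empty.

6 | Pia ; 8 | Raj ; 13 | Owen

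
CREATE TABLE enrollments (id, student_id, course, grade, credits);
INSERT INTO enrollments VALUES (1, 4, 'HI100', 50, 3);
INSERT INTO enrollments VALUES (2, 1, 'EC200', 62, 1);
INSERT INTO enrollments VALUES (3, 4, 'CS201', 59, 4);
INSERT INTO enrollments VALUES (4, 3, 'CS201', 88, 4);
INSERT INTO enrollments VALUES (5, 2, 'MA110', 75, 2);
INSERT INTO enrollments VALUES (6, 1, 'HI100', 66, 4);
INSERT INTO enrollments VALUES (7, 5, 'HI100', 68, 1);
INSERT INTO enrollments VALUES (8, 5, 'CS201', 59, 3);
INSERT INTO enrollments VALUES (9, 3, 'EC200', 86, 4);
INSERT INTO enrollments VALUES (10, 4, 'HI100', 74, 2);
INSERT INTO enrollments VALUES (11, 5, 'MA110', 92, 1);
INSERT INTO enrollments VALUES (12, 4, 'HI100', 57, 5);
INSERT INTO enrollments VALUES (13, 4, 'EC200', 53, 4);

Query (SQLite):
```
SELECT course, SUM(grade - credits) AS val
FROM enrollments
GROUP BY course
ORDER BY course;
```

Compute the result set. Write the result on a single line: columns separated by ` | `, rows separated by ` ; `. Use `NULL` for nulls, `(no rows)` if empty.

CS201 | 195 ; EC200 | 192 ; HI100 | 300 ; MA110 | 164

For each row compute grade - credits.
Group by course; take SUM of the expression per group.
  CS201: ids {3, 4, 8} → SUM(grade - credits)=195
  EC200: ids {2, 9, 13} → SUM(grade - credits)=192
  HI100: ids {1, 6, 7, 10, 12} → SUM(grade - credits)=300
  MA110: ids {5, 11} → SUM(grade - credits)=164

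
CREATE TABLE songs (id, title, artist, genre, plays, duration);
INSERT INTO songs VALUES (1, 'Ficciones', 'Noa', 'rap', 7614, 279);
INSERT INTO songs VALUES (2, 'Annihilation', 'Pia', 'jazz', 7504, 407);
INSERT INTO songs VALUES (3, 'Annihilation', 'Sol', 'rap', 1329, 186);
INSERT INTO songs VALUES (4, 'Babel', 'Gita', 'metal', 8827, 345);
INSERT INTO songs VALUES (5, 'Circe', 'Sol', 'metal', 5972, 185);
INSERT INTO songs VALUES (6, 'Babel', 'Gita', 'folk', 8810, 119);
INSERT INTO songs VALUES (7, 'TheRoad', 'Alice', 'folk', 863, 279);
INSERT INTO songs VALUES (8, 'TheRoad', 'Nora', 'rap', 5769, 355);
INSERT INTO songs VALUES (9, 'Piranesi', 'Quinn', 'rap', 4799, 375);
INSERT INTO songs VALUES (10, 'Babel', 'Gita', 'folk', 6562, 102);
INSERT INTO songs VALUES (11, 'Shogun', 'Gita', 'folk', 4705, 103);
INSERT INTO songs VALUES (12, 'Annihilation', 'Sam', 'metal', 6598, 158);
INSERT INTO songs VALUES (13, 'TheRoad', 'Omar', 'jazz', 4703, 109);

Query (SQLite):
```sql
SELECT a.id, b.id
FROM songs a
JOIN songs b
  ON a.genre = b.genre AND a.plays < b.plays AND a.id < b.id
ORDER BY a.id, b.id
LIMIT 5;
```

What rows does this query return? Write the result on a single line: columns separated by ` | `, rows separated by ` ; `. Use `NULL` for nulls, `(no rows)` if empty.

3 | 8 ; 3 | 9 ; 5 | 12 ; 7 | 10 ; 7 | 11

Pairs (a,b) with same genre, a.plays < b.plays, a.id < b.id.
genre groups: folk:{6,7,10,11} jazz:{2,13} metal:{4,5,12} rap:{1,3,8,9}
Ordered by (a.id, b.id); first 5.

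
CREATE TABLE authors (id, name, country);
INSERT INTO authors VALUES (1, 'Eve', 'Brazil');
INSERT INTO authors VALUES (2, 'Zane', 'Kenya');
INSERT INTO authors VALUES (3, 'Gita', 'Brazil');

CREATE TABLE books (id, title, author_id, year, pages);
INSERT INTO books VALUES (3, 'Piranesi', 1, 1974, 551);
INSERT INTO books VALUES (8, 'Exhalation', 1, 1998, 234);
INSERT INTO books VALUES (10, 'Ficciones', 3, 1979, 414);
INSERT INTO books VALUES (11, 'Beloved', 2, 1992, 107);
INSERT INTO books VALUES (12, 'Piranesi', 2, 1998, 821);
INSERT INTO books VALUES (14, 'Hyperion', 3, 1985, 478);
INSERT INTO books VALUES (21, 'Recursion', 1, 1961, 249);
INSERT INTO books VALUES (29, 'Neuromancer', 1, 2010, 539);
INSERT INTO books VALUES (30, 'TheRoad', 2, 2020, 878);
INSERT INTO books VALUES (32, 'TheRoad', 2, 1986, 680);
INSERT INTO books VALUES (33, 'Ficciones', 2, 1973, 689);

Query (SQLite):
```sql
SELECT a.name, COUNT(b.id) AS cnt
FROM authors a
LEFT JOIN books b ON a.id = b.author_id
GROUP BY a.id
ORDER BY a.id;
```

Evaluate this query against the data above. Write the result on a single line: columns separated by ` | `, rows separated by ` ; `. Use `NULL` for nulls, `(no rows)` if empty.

LEFT JOIN keeps every authors row; unmatched ones get NULL for books columns.
Group by authors.id and compute COUNT(b.id). COUNT(col) of an all-NULL group is 0.
  1: ids {3, 8, 21, 29} → COUNT(b.id)=4
  2: ids {11, 12, 30, 32, 33} → COUNT(b.id)=5
  3: ids {10, 14} → COUNT(b.id)=2

Eve | 4 ; Zane | 5 ; Gita | 2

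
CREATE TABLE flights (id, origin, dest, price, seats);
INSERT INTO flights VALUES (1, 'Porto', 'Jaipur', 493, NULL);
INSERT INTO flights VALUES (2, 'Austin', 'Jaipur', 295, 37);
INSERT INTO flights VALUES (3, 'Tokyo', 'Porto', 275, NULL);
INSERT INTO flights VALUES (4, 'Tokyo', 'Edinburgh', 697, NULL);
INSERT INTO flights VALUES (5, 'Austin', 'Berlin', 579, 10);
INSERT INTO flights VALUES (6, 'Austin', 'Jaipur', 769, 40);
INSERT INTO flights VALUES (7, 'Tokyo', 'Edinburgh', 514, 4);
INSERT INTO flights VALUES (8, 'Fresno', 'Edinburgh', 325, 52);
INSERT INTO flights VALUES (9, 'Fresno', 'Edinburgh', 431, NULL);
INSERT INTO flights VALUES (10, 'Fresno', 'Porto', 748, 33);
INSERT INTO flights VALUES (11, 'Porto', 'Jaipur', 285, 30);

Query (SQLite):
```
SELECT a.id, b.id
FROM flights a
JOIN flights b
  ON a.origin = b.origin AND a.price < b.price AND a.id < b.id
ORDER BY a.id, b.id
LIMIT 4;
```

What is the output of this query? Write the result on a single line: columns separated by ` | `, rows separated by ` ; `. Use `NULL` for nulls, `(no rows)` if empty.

2 | 5 ; 2 | 6 ; 3 | 4 ; 3 | 7

Pairs (a,b) with same origin, a.price < b.price, a.id < b.id.
origin groups: Austin:{2,5,6} Fresno:{8,9,10} Porto:{1,11} Tokyo:{3,4,7}
Ordered by (a.id, b.id); first 4.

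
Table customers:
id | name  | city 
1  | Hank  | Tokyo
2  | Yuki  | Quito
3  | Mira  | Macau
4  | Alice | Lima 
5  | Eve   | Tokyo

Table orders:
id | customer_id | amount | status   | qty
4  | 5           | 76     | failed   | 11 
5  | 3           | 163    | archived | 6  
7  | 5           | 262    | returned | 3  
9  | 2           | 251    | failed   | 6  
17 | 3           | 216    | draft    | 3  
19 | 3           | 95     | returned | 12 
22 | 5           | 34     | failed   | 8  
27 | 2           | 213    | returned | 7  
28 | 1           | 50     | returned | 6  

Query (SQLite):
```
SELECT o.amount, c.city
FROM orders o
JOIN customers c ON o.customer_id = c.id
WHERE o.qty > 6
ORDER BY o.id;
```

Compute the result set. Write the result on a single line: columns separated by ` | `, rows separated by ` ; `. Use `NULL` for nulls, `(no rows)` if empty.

76 | Tokyo ; 95 | Macau ; 34 | Tokyo ; 213 | Quito

Each orders row matches the customers row where customer_id = customers.id.
Then keep rows with o.qty > 6.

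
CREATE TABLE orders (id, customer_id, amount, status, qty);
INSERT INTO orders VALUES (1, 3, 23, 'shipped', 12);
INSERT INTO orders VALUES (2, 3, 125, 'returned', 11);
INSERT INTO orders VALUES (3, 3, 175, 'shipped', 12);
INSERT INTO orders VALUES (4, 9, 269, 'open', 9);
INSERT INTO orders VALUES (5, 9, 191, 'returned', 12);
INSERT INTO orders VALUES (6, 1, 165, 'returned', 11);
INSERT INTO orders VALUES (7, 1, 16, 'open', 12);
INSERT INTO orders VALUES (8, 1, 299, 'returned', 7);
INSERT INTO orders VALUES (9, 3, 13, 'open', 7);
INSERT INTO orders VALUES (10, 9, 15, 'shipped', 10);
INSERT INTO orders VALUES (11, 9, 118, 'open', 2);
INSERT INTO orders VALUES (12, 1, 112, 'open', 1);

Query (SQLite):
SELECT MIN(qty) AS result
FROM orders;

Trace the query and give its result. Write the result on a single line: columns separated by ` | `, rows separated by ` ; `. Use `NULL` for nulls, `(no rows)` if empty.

All qty values: [12, 11, 12, 9, 12, 11, 12, 7, 7, 10, 2, 1].
MIN of non-NULL values = 1.

1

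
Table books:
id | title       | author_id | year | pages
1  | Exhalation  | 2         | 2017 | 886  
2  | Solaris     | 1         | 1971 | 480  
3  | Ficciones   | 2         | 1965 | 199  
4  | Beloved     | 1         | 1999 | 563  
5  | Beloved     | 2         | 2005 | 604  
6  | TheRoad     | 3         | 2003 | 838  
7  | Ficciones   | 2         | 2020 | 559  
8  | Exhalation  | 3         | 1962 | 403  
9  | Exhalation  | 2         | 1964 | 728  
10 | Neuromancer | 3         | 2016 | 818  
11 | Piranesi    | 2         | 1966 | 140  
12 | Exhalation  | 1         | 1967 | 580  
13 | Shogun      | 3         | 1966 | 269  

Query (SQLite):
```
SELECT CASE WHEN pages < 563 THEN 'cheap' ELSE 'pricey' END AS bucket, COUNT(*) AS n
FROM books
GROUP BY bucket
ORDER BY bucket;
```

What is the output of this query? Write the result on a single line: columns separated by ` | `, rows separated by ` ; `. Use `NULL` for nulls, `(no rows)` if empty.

cheap | 6 ; pricey | 7

Bucket rows by pages < 563 → 'cheap' else 'pricey'; count each bucket.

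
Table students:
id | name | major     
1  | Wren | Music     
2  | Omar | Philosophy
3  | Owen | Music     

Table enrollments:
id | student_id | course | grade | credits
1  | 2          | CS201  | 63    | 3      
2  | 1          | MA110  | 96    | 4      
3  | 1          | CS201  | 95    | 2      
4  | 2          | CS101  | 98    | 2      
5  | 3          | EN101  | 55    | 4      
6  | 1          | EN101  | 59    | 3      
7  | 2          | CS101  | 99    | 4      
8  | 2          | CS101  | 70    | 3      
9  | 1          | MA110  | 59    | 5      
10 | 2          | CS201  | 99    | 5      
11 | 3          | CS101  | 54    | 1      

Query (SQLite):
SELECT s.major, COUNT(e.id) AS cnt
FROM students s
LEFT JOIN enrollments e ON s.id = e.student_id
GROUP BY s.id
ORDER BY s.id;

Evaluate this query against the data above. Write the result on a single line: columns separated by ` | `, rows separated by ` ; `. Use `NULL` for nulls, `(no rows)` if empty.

Music | 4 ; Philosophy | 5 ; Music | 2

LEFT JOIN keeps every students row; unmatched ones get NULL for enrollments columns.
Group by students.id and compute COUNT(e.id). COUNT(col) of an all-NULL group is 0.
  1: ids {2, 3, 6, 9} → COUNT(e.id)=4
  2: ids {1, 4, 7, 8, 10} → COUNT(e.id)=5
  3: ids {5, 11} → COUNT(e.id)=2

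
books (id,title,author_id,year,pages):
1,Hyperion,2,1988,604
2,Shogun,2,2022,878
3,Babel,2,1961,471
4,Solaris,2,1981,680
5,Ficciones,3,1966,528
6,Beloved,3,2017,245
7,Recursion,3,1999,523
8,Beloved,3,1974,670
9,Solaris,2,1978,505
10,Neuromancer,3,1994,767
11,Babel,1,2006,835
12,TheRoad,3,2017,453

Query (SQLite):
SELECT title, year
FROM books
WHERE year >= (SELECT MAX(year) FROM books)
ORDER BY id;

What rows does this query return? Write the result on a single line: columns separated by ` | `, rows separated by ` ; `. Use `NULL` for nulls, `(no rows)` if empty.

Shogun | 2022

Scalar subquery: MAX(year) over all books rows = 2022.
Keep rows where year >= that value.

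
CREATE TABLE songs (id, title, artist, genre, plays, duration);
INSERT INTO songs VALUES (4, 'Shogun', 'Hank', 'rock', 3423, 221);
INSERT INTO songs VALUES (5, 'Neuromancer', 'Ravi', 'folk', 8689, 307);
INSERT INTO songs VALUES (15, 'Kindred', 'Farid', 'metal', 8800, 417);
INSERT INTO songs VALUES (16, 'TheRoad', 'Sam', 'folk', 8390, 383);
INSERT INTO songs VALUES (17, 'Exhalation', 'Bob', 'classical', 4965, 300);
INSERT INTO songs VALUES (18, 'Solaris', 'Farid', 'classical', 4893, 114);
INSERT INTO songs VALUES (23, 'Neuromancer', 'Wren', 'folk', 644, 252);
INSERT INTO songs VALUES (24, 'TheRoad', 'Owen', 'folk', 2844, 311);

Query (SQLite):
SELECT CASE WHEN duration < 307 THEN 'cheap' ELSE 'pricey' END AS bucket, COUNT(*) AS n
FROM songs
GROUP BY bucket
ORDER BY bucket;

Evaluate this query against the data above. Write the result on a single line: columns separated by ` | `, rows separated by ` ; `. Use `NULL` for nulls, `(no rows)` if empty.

cheap | 4 ; pricey | 4

Bucket rows by duration < 307 → 'cheap' else 'pricey'; count each bucket.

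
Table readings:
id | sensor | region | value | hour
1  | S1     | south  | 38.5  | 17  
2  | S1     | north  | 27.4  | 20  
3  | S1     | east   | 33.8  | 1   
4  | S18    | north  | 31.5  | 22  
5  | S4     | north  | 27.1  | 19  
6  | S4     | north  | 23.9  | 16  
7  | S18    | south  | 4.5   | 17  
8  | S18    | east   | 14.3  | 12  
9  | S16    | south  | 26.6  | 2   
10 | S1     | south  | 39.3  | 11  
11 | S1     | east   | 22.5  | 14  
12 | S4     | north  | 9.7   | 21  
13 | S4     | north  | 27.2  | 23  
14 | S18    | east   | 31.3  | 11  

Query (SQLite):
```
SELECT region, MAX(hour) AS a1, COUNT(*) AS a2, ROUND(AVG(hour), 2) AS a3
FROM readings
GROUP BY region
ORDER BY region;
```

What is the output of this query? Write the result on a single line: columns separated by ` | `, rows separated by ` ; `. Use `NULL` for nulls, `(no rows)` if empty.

Group readings by region.
Per group compute: MAX(hour), COUNT(*), ROUND(AVG(hour), 2).
  east: ids {3, 8, 11, 14} → MAX(hour)=14, COUNT(*)=4, ROUND(AVG(hour), 2)=9.5
  north: ids {2, 4, 5, 6, 12, 13} → MAX(hour)=23, COUNT(*)=6, ROUND(AVG(hour), 2)=20.17
  south: ids {1, 7, 9, 10} → MAX(hour)=17, COUNT(*)=4, ROUND(AVG(hour), 2)=11.75

east | 14 | 4 | 9.5 ; north | 23 | 6 | 20.17 ; south | 17 | 4 | 11.75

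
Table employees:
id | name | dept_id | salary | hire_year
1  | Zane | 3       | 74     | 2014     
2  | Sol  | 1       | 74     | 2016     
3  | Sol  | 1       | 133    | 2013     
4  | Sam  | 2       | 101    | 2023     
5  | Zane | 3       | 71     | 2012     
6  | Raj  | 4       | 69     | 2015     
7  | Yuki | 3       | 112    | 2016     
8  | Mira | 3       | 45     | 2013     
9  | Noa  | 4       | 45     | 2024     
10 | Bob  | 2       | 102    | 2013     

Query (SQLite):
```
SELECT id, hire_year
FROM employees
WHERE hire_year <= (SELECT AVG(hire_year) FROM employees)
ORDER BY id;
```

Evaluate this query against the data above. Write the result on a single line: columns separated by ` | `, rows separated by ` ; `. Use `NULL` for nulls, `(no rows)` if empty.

Scalar subquery: AVG(hire_year) over all employees rows = 2015.9.
Keep rows where hire_year <= that value.

1 | 2014 ; 3 | 2013 ; 5 | 2012 ; 6 | 2015 ; 8 | 2013 ; 10 | 2013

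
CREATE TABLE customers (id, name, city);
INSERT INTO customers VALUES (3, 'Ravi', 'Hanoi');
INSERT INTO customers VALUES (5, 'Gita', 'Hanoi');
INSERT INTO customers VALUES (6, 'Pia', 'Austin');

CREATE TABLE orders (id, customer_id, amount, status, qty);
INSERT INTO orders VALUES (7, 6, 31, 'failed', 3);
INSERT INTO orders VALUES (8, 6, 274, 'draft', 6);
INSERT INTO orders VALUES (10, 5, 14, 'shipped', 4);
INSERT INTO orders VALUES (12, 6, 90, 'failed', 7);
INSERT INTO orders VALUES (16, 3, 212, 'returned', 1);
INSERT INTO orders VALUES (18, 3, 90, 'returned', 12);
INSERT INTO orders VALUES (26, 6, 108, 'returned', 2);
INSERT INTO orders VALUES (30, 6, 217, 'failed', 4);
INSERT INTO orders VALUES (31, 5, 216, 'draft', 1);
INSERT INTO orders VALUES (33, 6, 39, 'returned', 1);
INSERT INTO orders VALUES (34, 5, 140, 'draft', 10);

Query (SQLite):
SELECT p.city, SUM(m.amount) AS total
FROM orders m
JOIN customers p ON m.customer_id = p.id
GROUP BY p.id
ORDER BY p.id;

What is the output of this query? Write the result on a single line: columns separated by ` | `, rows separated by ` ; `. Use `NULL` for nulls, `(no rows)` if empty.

Hanoi | 302 ; Hanoi | 370 ; Austin | 759

Join each orders row to its customers via customer_id.
Group joined rows by customers.id; compute SUM(m.amount) per group.
  3: ids {16, 18} → SUM(m.amount)=302
  5: ids {10, 31, 34} → SUM(m.amount)=370
  6: ids {7, 8, 12, 26, 30, 33} → SUM(m.amount)=759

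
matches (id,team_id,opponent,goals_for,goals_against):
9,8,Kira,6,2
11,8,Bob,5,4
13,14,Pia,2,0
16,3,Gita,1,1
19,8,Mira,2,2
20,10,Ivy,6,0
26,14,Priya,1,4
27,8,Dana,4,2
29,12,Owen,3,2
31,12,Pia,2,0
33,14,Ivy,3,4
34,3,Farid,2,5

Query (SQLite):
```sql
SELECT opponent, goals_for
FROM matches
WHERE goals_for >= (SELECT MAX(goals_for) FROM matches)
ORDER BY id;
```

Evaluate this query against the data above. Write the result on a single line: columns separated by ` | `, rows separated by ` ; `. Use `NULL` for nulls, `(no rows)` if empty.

Kira | 6 ; Ivy | 6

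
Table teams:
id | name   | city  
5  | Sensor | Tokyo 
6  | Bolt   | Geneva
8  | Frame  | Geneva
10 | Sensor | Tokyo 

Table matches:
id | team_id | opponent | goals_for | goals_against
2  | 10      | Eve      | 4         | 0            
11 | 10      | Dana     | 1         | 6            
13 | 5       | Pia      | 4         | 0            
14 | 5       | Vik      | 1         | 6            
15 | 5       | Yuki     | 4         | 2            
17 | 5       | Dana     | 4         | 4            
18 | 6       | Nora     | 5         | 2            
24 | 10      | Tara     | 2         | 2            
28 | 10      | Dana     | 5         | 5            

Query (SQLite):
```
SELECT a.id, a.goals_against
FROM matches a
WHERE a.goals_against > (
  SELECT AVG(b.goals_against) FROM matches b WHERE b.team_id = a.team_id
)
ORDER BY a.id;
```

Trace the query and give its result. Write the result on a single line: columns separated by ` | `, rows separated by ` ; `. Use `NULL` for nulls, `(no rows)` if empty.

11 | 6 ; 14 | 6 ; 17 | 4 ; 28 | 5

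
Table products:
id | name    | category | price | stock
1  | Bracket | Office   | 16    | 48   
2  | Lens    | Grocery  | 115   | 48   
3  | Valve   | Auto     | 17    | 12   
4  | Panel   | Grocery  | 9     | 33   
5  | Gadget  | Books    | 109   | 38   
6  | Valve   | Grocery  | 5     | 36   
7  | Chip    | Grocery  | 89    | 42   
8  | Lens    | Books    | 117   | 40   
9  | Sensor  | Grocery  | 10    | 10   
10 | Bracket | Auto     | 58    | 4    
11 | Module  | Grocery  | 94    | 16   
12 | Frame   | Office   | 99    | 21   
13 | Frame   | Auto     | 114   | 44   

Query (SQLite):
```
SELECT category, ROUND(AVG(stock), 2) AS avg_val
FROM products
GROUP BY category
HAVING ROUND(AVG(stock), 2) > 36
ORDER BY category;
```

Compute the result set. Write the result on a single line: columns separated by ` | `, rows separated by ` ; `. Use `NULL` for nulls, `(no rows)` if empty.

Books | 39

Partition products by category; compute ROUND(AVG(stock), 2) within each group.
HAVING: keep groups where ROUND(AVG(stock), 2) > 36.
  Auto: ids {3, 10, 13} → ROUND(AVG(stock), 2)=20
  Books: ids {5, 8} → ROUND(AVG(stock), 2)=39
  Grocery: ids {2, 4, 6, 7, 9, 11} → ROUND(AVG(stock), 2)=30.83
  Office: ids {1, 12} → ROUND(AVG(stock), 2)=34.5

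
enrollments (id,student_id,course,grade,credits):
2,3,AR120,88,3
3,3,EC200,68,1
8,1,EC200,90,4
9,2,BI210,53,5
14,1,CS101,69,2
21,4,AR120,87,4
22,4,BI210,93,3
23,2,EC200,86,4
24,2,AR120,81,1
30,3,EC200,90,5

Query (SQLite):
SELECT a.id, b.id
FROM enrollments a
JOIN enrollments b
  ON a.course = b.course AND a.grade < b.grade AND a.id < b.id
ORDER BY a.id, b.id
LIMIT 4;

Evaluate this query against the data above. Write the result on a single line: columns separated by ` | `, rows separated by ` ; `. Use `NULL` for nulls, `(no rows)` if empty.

3 | 8 ; 3 | 23 ; 3 | 30 ; 9 | 22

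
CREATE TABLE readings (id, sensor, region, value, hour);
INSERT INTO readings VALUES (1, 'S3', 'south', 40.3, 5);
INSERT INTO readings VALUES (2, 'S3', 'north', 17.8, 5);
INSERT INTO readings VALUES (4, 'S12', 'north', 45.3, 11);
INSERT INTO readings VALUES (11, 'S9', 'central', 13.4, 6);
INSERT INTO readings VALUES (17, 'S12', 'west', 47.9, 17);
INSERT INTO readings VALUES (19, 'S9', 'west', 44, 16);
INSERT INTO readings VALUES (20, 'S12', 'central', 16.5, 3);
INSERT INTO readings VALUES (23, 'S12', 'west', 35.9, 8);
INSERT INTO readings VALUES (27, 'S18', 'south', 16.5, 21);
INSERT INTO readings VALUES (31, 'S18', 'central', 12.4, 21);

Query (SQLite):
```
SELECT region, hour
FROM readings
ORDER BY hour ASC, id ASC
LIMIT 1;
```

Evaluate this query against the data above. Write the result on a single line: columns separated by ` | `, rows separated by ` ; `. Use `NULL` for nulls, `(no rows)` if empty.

Sort by hour asc, tiebreak id asc: (3, id=20), (5, id=1), (5, id=2), (6, id=11) …. Take first 1.

central | 3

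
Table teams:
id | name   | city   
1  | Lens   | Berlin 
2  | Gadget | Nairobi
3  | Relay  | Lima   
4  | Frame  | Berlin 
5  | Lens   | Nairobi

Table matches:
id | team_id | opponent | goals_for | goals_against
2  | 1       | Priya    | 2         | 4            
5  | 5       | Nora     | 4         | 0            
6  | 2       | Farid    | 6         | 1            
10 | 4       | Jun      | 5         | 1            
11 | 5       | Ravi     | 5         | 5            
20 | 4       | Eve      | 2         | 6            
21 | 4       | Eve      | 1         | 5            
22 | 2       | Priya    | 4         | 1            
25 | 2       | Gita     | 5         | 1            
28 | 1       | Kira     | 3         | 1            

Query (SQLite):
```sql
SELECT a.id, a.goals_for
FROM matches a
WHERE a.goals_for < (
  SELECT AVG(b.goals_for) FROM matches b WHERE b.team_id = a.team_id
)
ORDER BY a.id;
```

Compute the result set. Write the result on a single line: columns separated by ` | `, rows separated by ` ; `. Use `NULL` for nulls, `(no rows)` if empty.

For each matches row a, compute AVG(goals_for) over rows sharing a.team_id.
Keep row a if a.goals_for < that per-group AVG.
  team_id=1: AVG(goals_for) = 2.5
  team_id=2: AVG(goals_for) = 5.0
  team_id=4: AVG(goals_for) = 2.666667
  team_id=5: AVG(goals_for) = 4.5

2 | 2 ; 5 | 4 ; 20 | 2 ; 21 | 1 ; 22 | 4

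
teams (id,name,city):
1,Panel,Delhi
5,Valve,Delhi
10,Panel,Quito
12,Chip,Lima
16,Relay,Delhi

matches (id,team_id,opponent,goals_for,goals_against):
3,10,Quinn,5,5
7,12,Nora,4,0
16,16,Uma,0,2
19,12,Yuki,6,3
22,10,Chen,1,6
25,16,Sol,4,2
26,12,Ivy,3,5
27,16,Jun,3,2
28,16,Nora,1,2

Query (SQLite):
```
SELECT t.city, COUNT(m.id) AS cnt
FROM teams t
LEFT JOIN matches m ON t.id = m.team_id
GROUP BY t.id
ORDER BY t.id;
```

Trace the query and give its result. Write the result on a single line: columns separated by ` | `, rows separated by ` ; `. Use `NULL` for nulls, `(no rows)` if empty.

Delhi | 0 ; Delhi | 0 ; Quito | 2 ; Lima | 3 ; Delhi | 4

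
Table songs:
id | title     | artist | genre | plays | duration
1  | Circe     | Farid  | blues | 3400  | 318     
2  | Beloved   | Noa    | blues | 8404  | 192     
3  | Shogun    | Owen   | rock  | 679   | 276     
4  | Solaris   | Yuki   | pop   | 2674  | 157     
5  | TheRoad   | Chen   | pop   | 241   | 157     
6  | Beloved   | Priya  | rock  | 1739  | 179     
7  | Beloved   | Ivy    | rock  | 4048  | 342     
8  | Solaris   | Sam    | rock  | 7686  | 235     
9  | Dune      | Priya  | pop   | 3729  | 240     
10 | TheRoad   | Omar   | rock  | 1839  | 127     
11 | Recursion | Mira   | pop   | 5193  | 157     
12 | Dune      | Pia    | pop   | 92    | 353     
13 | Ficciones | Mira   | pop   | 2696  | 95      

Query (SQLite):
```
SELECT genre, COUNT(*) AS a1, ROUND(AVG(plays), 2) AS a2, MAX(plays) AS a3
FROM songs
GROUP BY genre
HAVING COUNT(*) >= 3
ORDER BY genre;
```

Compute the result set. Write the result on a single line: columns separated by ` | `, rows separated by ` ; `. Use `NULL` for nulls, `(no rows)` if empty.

Group songs by genre.
Per group compute: COUNT(*), ROUND(AVG(plays), 2), MAX(plays).
HAVING: drop groups with fewer than 3 rows.
  blues: ids {1, 2} → COUNT(*)=2, ROUND(AVG(plays), 2)=5902, MAX(plays)=8404
  pop: ids {4, 5, 9, 11, 12, 13} → COUNT(*)=6, ROUND(AVG(plays), 2)=2437.5, MAX(plays)=5193
  rock: ids {3, 6, 7, 8, 10} → COUNT(*)=5, ROUND(AVG(plays), 2)=3198.2, MAX(plays)=7686

pop | 6 | 2437.5 | 5193 ; rock | 5 | 3198.2 | 7686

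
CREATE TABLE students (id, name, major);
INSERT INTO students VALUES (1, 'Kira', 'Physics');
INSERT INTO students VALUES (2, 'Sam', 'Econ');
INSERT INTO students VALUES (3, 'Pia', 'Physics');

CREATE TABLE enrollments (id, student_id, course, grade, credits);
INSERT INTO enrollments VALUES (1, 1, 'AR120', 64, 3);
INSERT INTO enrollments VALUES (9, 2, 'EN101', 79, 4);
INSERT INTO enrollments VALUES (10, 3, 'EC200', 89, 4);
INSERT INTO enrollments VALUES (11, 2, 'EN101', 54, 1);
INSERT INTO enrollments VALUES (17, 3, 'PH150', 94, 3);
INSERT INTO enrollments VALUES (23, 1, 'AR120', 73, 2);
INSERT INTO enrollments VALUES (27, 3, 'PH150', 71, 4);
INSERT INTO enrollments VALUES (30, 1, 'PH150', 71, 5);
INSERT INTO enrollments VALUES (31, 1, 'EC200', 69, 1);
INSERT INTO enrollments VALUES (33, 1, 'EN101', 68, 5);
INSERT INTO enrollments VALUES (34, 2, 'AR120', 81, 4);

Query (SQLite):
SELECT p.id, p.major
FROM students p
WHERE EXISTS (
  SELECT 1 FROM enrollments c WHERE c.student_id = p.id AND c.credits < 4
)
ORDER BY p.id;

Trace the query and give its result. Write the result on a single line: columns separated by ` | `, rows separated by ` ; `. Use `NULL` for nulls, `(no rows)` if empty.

For each students row, check whether any enrollments with matching student_id has credits < 4.
Keep rows where that is true.

1 | Physics ; 2 | Econ ; 3 | Physics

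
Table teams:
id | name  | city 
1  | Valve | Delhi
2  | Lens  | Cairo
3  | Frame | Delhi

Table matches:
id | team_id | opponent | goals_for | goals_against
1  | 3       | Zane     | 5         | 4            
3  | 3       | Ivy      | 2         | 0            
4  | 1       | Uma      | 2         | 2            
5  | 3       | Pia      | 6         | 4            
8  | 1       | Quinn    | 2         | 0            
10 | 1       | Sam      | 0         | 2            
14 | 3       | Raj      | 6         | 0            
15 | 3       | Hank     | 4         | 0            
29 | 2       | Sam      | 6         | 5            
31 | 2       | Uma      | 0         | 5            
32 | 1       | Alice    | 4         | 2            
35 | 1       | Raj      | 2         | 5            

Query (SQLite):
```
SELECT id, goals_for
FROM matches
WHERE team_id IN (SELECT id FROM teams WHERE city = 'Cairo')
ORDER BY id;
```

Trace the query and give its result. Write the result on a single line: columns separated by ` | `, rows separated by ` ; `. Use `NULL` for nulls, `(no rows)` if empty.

29 | 6 ; 31 | 0

Inner query: teams.id where city = 'Cairo'.
Outer: keep matches rows whose team_id is in that set.
Inner query → {2}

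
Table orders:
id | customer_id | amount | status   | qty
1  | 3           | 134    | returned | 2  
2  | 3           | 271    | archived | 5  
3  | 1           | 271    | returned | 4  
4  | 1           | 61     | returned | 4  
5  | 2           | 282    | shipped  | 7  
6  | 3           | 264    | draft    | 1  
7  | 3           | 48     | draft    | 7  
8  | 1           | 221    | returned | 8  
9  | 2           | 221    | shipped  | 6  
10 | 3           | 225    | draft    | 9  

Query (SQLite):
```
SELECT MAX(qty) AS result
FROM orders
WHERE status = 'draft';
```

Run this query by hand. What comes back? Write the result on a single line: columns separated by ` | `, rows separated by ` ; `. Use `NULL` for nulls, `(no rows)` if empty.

9

Rows where status='draft' → qty values: [1, 7, 9].
MAX of non-NULL values = 9.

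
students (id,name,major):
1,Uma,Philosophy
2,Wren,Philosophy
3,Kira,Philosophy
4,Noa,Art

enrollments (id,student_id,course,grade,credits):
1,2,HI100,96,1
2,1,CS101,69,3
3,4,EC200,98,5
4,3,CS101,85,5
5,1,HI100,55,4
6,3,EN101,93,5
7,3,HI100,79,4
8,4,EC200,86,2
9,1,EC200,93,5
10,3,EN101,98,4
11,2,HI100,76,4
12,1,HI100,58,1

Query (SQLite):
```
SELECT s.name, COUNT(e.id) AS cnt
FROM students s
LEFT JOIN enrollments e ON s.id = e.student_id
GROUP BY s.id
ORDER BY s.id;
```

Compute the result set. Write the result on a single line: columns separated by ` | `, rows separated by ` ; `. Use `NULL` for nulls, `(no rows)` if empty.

LEFT JOIN keeps every students row; unmatched ones get NULL for enrollments columns.
Group by students.id and compute COUNT(e.id). COUNT(col) of an all-NULL group is 0.
  1: ids {2, 5, 9, 12} → COUNT(e.id)=4
  2: ids {1, 11} → COUNT(e.id)=2
  3: ids {4, 6, 7, 10} → COUNT(e.id)=4
  4: ids {3, 8} → COUNT(e.id)=2

Uma | 4 ; Wren | 2 ; Kira | 4 ; Noa | 2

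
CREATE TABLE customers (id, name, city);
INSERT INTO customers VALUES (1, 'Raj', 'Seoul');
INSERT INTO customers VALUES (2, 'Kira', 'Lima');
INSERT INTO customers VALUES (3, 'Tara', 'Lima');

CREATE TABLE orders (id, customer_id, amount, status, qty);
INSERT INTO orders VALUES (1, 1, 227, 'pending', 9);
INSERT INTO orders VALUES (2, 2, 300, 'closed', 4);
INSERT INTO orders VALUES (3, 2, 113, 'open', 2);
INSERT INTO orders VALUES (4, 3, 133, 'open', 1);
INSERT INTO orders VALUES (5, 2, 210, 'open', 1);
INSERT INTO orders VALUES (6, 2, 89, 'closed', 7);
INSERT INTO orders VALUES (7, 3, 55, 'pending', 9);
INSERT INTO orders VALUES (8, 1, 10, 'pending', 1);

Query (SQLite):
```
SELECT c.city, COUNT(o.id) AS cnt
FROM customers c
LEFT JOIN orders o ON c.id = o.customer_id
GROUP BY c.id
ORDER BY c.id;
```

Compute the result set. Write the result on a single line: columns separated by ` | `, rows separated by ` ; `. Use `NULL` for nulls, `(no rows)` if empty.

Seoul | 2 ; Lima | 4 ; Lima | 2

LEFT JOIN keeps every customers row; unmatched ones get NULL for orders columns.
Group by customers.id and compute COUNT(o.id). COUNT(col) of an all-NULL group is 0.
  1: ids {1, 8} → COUNT(o.id)=2
  2: ids {2, 3, 5, 6} → COUNT(o.id)=4
  3: ids {4, 7} → COUNT(o.id)=2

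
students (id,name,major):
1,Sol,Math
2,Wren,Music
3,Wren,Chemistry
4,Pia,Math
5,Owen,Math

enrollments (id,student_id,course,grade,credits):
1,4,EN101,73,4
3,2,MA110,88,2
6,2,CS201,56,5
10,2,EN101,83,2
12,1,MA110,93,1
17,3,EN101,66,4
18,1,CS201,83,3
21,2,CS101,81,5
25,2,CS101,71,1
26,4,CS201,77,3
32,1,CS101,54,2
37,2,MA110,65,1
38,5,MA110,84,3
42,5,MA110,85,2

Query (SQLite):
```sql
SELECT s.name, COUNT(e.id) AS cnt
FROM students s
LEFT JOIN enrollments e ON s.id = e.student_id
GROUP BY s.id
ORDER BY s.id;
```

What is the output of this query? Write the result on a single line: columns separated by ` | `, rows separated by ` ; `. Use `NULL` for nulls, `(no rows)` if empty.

Sol | 3 ; Wren | 6 ; Wren | 1 ; Pia | 2 ; Owen | 2

LEFT JOIN keeps every students row; unmatched ones get NULL for enrollments columns.
Group by students.id and compute COUNT(e.id). COUNT(col) of an all-NULL group is 0.
  1: ids {12, 18, 32} → COUNT(e.id)=3
  2: ids {3, 6, 10, 21, 25, 37} → COUNT(e.id)=6
  3: ids {17} → COUNT(e.id)=1
  4: ids {1, 26} → COUNT(e.id)=2
  5: ids {38, 42} → COUNT(e.id)=2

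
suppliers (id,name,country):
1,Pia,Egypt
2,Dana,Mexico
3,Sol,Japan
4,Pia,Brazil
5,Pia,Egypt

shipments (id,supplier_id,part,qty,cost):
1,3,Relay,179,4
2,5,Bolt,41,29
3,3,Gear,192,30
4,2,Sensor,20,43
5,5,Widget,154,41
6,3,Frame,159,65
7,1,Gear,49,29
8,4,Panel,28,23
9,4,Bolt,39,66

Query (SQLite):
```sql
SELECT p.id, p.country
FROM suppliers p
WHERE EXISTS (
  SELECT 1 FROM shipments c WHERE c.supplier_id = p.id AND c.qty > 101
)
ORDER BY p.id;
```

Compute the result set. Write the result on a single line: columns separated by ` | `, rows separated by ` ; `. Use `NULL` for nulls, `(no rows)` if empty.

For each suppliers row, check whether any shipments with matching supplier_id has qty > 101.
Keep rows where that is true.

3 | Japan ; 5 | Egypt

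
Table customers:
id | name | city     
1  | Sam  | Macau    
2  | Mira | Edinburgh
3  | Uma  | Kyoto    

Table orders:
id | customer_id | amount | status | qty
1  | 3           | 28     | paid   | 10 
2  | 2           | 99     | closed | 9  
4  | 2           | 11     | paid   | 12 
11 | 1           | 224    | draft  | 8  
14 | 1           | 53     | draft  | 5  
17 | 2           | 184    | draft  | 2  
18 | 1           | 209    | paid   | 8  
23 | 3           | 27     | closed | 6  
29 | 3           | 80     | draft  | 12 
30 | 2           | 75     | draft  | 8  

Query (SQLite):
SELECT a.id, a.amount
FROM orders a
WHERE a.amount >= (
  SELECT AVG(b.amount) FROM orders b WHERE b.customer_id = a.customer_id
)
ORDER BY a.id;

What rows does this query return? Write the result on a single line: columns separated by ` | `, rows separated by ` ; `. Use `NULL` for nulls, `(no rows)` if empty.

2 | 99 ; 11 | 224 ; 17 | 184 ; 18 | 209 ; 29 | 80

For each orders row a, compute AVG(amount) over rows sharing a.customer_id.
Keep row a if a.amount >= that per-group AVG.
  customer_id=1: AVG(amount) = 162.0
  customer_id=2: AVG(amount) = 92.25
  customer_id=3: AVG(amount) = 45.0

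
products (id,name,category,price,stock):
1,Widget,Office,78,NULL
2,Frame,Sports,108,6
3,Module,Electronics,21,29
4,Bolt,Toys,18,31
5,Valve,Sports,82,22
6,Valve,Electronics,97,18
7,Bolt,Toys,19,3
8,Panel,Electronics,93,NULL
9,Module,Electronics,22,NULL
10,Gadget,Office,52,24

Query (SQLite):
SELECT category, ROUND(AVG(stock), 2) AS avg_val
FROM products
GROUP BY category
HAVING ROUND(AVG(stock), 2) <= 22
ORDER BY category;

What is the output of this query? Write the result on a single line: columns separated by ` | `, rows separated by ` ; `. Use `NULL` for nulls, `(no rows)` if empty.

Sports | 14 ; Toys | 17

Partition products by category; compute ROUND(AVG(stock), 2) within each group.
HAVING: keep groups where ROUND(AVG(stock), 2) <= 22.
  Electronics: ids {3, 6, 8, 9} → ROUND(AVG(stock), 2)=23.5
  Office: ids {1, 10} → ROUND(AVG(stock), 2)=24
  Sports: ids {2, 5} → ROUND(AVG(stock), 2)=14
  Toys: ids {4, 7} → ROUND(AVG(stock), 2)=17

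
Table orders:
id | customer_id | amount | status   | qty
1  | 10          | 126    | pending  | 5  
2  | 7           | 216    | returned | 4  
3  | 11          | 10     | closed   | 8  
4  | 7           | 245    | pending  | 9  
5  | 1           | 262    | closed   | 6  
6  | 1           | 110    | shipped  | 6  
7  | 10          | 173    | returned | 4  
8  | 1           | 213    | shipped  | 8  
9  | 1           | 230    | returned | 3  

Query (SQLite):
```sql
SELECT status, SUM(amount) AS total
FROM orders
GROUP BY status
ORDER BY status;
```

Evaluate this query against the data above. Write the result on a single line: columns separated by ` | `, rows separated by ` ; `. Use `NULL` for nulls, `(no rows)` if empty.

Partition orders by status; compute SUM(amount) within each group.
  closed: ids {3, 5} → SUM(amount)=272
  pending: ids {1, 4} → SUM(amount)=371
  returned: ids {2, 7, 9} → SUM(amount)=619
  shipped: ids {6, 8} → SUM(amount)=323

closed | 272 ; pending | 371 ; returned | 619 ; shipped | 323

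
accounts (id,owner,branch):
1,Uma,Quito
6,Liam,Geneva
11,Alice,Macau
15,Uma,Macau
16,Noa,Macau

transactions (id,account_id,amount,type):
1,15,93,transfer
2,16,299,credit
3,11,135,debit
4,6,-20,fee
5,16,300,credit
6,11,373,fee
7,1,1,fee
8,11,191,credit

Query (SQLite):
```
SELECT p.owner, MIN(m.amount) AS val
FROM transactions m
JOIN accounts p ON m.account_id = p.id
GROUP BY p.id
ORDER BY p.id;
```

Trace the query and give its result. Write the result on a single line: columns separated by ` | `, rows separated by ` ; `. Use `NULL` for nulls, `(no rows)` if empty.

Uma | 1 ; Liam | -20 ; Alice | 135 ; Uma | 93 ; Noa | 299

Join each transactions row to its accounts via account_id.
Group joined rows by accounts.id; compute MIN(m.amount) per group.
  1: ids {7} → MIN(m.amount)=1
  6: ids {4} → MIN(m.amount)=-20
  11: ids {3, 6, 8} → MIN(m.amount)=135
  15: ids {1} → MIN(m.amount)=93
  16: ids {2, 5} → MIN(m.amount)=299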